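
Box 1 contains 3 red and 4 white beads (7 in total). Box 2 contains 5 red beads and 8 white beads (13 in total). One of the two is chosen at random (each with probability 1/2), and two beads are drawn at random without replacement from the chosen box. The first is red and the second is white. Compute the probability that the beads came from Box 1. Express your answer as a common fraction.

P(E | Box 1) = 2/7; P(E | Box 2) = 10/39.
P(E) = 1/2·2/7 + 1/2·10/39 = 74/273.
By Bayes' rule, P(Box 1 | E) = 1/7 / 74/273 = 39/74 ≈ 0.5270.

39/74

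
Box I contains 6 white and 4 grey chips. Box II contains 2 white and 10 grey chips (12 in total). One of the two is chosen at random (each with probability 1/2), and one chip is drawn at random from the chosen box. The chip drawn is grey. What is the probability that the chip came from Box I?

12/37

P(grey | Box I) = 2/5; P(grey | Box II) = 5/6.
P(grey) = 1/2·2/5 + 1/2·5/6 = 37/60.
By Bayes' rule, P(Box I | grey) = 1/5 / 37/60 = 12/37 ≈ 0.3243.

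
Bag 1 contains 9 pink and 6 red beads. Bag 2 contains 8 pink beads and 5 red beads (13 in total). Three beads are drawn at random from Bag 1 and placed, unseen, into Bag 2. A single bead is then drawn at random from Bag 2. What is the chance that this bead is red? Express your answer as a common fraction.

31/80

Condition on how many of the transferred beads are red (from Bag 1: 6 red of 15; then Bag 2 has 16 total).
  0 red: C(6,0)C(9,3)/C(15,3) = 12/65; then P = 5/16
  1 red: C(6,1)C(9,2)/C(15,3) = 216/455; then P = 6/16
  2 red: C(6,2)C(9,1)/C(15,3) = 27/91; then P = 7/16
  3 red: C(6,3)C(9,0)/C(15,3) = 4/91; then P = 8/16
P(red from Bag 2) = 31/80 ≈ 0.3875.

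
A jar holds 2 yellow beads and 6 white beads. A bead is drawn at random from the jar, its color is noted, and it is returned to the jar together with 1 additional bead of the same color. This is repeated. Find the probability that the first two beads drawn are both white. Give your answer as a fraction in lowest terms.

After a white draw the jar holds 7 white out of 9.
P = (6/8)·(7/9) = 7/12 ≈ 0.5833.

7/12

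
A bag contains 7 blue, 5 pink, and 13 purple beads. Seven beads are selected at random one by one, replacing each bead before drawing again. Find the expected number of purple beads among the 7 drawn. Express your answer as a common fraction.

91/25

By linearity of expectation, E[X] = Σ P(draw i is purple); each independent draw has P(purple) = 13/25.
E[X] = 7 · 13/25 = 91/25 ≈ 3.6400.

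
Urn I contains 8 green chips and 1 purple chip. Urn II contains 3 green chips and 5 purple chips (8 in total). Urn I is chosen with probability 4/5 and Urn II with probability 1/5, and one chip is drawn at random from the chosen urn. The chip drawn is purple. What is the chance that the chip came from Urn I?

P(purple | Urn I) = 1/9; P(purple | Urn II) = 5/8.
P(purple) = 4/5·1/9 + 1/5·5/8 = 77/360.
By Bayes' rule, P(Urn I | purple) = 4/45 / 77/360 = 32/77 ≈ 0.4156.

32/77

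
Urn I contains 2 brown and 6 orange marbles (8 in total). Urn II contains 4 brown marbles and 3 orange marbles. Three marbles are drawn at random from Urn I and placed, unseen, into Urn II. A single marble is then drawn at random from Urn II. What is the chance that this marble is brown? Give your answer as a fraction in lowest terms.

19/40

Condition on how many of the transferred marbles are brown (from Urn I: 2 brown of 8; then Urn II has 10 total).
  0 brown: C(2,0)C(6,3)/C(8,3) = 5/14; then P = 4/10
  1 brown: C(2,1)C(6,2)/C(8,3) = 15/28; then P = 5/10
  2 brown: C(2,2)C(6,1)/C(8,3) = 3/28; then P = 6/10
P(brown from Urn II) = 19/40 ≈ 0.4750.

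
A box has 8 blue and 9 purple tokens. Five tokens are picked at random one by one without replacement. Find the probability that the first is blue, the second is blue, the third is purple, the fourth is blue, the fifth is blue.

Multiply the conditional probability of each draw in order, without replacement, so each draw removes one from its color and from the total.
P = (8/17) · (7/16) · (9/15) · (6/14) · (5/13) = 9/442 ≈ 0.0204.

9/442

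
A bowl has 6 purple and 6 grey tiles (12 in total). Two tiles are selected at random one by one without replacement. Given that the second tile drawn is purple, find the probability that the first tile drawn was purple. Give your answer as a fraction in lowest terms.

P(first=purple and the second tile drawn is purple) = (6/12)·(5/11) = 5/22.
P(the second tile drawn is purple) = Σ over first color = 5/22 + 3/11 = 1/2.
By Bayes, P(first=purple | the second tile drawn is purple) = 5/22 / 1/2 = 5/11 ≈ 0.4545.

5/11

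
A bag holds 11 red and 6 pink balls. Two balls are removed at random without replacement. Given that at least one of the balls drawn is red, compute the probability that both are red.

5/11

P(both red) = C(11,2)/C(17,2) = 55/136; P(at least one red) = 1 − C(6,2)/C(17,2) = 121/136.
Since 'both red' ⊆ 'at least one red', P(both | at least one) = 55/136 / 121/136 = 5/11 ≈ 0.4545.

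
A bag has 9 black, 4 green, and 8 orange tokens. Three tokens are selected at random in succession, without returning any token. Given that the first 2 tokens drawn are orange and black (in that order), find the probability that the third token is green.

4/19

After removing 1 black, 1 orange, the bag has 4 green out of 19 remaining.
P(third is green | given) = 4/19 ≈ 0.2105.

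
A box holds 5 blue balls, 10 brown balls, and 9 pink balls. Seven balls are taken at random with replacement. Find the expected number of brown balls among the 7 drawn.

35/12

By linearity of expectation, E[X] = Σ P(draw i is brown); each independent draw has P(brown) = 10/24.
E[X] = 7 · 10/24 = 35/12 ≈ 2.9167.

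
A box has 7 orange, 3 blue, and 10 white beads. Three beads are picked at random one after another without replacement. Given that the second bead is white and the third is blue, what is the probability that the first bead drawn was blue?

P(first=blue and the second bead is white and the third is blue) = (3/20)·(10/19)·(2/18) = 1/114.
P(E) = Σ over first color = 7/228 + 1/114 + 3/76 = 3/38.
By Bayes, P(first=blue | E) = 1/114 / 3/38 = 1/9 ≈ 0.1111.

1/9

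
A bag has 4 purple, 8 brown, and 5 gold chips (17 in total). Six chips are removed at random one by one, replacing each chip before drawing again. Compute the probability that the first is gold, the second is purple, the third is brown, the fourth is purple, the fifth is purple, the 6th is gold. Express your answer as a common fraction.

12800/24137569

Multiply the conditional probability of each draw in order, with replacement (the composition resets each draw).
P = (5/17) · (4/17) · (8/17) · (4/17) · (4/17) · (5/17) = 12800/24137569 ≈ 0.0005.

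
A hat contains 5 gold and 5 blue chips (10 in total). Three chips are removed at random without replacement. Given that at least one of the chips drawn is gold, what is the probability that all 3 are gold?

1/11

P(all 3 gold) = C(5,3)/C(10,3) = 1/12; P(at least one gold) = 1 − C(5,3)/C(10,3) = 11/12.
Since 'all 3 gold' ⊆ 'at least one gold', P(all 3 | at least one) = 1/12 / 11/12 = 1/11 ≈ 0.0909.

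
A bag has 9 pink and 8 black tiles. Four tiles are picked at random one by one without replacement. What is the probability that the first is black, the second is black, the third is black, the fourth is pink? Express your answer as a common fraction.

9/170

Multiply the conditional probability of each draw in order, without replacement, so each draw removes one from its color and from the total.
P = (8/17) · (7/16) · (6/15) · (9/14) = 9/170 ≈ 0.0529.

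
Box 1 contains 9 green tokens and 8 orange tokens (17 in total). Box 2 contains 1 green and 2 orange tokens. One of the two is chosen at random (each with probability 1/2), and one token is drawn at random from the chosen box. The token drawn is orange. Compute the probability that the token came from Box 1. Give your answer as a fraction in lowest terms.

12/29

P(orange | Box 1) = 8/17; P(orange | Box 2) = 2/3.
P(orange) = 1/2·8/17 + 1/2·2/3 = 29/51.
By Bayes' rule, P(Box 1 | orange) = 4/17 / 29/51 = 12/29 ≈ 0.4138.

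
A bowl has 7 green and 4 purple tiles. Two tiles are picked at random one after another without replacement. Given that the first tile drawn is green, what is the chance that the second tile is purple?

2/5

After removing 1 green, the bowl has 4 purple out of 10 remaining.
P(second is purple | given) = 4/10 = 2/5 ≈ 0.4000.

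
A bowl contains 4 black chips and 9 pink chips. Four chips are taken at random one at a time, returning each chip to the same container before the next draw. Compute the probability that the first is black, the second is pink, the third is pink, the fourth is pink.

Multiply the conditional probability of each draw in order, with replacement (the composition resets each draw).
P = (4/13) · (9/13) · (9/13) · (9/13) = 2916/28561 ≈ 0.1021.

2916/28561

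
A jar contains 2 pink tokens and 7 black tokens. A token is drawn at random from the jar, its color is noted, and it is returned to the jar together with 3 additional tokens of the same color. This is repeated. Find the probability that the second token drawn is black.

Condition on the first draw. If first is black (prob 7/9), second-black has prob (10)/(12); if not (prob 2/9), it has prob 7/(12).
P = (7/9)·(10/12) + (2/9)·(7/12) = 7/9 ≈ 0.7778.

7/9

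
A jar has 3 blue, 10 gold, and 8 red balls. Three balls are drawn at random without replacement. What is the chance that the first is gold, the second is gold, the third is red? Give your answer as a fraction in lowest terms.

12/133

Multiply the conditional probability of each draw in order, without replacement, so each draw removes one from its color and from the total.
P = (10/21) · (9/20) · (8/19) = 12/133 ≈ 0.0902.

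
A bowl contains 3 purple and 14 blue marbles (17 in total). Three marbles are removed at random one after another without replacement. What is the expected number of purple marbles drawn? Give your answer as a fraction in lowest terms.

9/17

By linearity of expectation, E[X] = Σ P(draw i is purple); by symmetry each draw (even without replacement) has P(purple) = 3/17.
E[X] = 3 · 3/17 = 9/17 ≈ 0.5294.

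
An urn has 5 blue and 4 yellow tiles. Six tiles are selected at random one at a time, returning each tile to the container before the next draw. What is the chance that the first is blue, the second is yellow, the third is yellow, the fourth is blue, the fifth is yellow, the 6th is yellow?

Multiply the conditional probability of each draw in order, with replacement (the composition resets each draw).
P = (5/9) · (4/9) · (4/9) · (5/9) · (4/9) · (4/9) = 6400/531441 ≈ 0.0120.

6400/531441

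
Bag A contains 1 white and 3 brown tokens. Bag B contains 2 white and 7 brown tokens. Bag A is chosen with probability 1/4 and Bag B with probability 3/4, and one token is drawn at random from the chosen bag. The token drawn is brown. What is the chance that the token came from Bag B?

P(brown | Bag A) = 3/4; P(brown | Bag B) = 7/9.
P(brown) = 1/4·3/4 + 3/4·7/9 = 37/48.
By Bayes' rule, P(Bag B | brown) = 7/12 / 37/48 = 28/37 ≈ 0.7568.

28/37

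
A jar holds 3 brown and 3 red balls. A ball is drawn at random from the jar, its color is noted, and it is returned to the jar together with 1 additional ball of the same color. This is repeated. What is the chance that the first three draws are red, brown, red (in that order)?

Track the composition after each reinforcement of +1.
P = (3/6) · (3/7) · (4/8) = 3/28 ≈ 0.1071.

3/28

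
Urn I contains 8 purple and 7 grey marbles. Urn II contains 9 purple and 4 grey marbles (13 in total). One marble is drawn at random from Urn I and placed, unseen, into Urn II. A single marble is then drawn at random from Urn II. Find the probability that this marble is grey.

Condition on how many of the transferred marbles are grey (from Urn I: 7 grey of 15; then Urn II has 14 total).
  0 grey: C(7,0)C(8,1)/C(15,1) = 8/15; then P = 4/14
  1 grey: C(7,1)C(8,0)/C(15,1) = 7/15; then P = 5/14
P(grey from Urn II) = 67/210 ≈ 0.3190.

67/210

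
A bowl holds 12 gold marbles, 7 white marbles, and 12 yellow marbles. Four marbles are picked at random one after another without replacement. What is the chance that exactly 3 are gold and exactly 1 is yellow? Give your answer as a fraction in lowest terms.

528/6293

Unordered draws without replacement: count favorable combinations over C(31,4).
Favorable = C(12,3) · C(7,0) · C(12,1) = 2640; total = C(31,4) = 31465.
P = 2640/31465 = 528/6293 ≈ 0.0839.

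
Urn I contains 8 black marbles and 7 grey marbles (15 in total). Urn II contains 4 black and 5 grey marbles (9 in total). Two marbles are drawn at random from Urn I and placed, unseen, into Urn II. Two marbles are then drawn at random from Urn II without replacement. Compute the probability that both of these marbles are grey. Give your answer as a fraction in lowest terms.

Condition on how many of the transferred marbles are grey (from Urn I: 7 grey of 15; then Urn II has 11 total).
  0 grey: C(7,0)C(8,2)/C(15,2) = 4/15; then P = C(5,2)/C(11,2) = 2/11
  1 grey: C(7,1)C(8,1)/C(15,2) = 8/15; then P = C(6,2)/C(11,2) = 3/11
  2 grey: C(7,2)C(8,0)/C(15,2) = 1/5; then P = C(7,2)/C(11,2) = 21/55
P(both grey) = 223/825 ≈ 0.2703.

223/825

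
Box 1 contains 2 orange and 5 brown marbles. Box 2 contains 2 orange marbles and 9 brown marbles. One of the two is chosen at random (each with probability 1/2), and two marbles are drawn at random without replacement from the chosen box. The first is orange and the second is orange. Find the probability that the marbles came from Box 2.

21/76

P(E | Box 1) = 1/21; P(E | Box 2) = 1/55.
P(E) = 1/2·1/21 + 1/2·1/55 = 38/1155.
By Bayes' rule, P(Box 2 | E) = 1/110 / 38/1155 = 21/76 ≈ 0.2763.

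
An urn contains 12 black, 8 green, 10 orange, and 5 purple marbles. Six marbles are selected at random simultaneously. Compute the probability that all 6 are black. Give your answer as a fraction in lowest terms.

Unordered draws without replacement: count favorable combinations over C(35,6).
Favorable = C(12,6) · C(8,0) · C(10,0) · C(5,0) = 924; total = C(35,6) = 1623160.
P = 924/1623160 = 3/5270 ≈ 0.0006.

3/5270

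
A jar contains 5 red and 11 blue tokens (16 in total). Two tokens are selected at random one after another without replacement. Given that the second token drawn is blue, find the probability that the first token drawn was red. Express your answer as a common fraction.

1/3

P(first=red and the second token drawn is blue) = (5/16)·(11/15) = 11/48.
P(the second token drawn is blue) = Σ over first color = 11/48 + 11/24 = 11/16.
By Bayes, P(first=red | the second token drawn is blue) = 11/48 / 11/16 = 1/3 ≈ 0.3333.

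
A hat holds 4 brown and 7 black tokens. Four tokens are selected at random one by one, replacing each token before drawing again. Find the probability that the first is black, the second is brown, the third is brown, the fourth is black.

Multiply the conditional probability of each draw in order, with replacement (the composition resets each draw).
P = (7/11) · (4/11) · (4/11) · (7/11) = 784/14641 ≈ 0.0535.

784/14641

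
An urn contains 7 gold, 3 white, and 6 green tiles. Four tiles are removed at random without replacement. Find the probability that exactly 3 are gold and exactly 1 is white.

3/52

Unordered draws without replacement: count favorable combinations over C(16,4).
Favorable = C(7,3) · C(3,1) · C(6,0) = 105; total = C(16,4) = 1820.
P = 105/1820 = 3/52 ≈ 0.0577.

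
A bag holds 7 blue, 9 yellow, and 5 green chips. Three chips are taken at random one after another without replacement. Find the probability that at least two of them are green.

17/133

Sum the hypergeometric tail for j = 2,…,3 green chips.
Favorable = C(5,2)·C(16,1) + C(5,3)·C(16,0) = 170; total = C(21,3) = 1330.
P = 170/1330 = 17/133 ≈ 0.1278.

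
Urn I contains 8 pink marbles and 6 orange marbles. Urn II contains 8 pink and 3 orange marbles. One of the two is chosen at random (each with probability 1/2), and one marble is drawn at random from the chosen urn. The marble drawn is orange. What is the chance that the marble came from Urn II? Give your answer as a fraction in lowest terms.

P(orange | Urn I) = 3/7; P(orange | Urn II) = 3/11.
P(orange) = 1/2·3/7 + 1/2·3/11 = 27/77.
By Bayes' rule, P(Urn II | orange) = 3/22 / 27/77 = 7/18 ≈ 0.3889.

7/18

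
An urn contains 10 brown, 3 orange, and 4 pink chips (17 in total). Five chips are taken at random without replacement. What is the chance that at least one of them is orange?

23/34

Use the complement: P(at least one orange) = 1 − P(no orange).
P(none) = C(14,5)/C(17,5) = 2002/6188.
So P = 1 − 2002/6188 = 23/34 ≈ 0.6765.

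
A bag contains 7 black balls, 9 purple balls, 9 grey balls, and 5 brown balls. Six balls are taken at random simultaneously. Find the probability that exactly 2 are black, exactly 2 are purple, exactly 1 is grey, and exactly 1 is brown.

108/1885

Unordered draws without replacement: count favorable combinations over C(30,6).
Favorable = C(7,2) · C(9,2) · C(9,1) · C(5,1) = 34020; total = C(30,6) = 593775.
P = 34020/593775 = 108/1885 ≈ 0.0573.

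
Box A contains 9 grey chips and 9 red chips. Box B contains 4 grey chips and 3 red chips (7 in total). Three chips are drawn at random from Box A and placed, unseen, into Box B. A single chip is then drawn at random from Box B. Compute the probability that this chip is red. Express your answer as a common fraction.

9/20

Condition on how many of the transferred chips are red (from Box A: 9 red of 18; then Box B has 10 total).
  0 red: C(9,0)C(9,3)/C(18,3) = 7/68; then P = 3/10
  1 red: C(9,1)C(9,2)/C(18,3) = 27/68; then P = 4/10
  2 red: C(9,2)C(9,1)/C(18,3) = 27/68; then P = 5/10
  3 red: C(9,3)C(9,0)/C(18,3) = 7/68; then P = 6/10
P(red from Box B) = 9/20 ≈ 0.4500.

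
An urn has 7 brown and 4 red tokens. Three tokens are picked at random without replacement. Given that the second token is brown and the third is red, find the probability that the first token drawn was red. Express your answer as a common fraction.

1/3

P(first=red and the second token is brown and the third is red) = (4/11)·(7/10)·(3/9) = 14/165.
P(E) = Σ over first color = 28/165 + 14/165 = 14/55.
By Bayes, P(first=red | E) = 14/165 / 14/55 = 1/3 ≈ 0.3333.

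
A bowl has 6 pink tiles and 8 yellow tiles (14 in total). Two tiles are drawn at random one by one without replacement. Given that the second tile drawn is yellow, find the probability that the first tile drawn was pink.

6/13

P(first=pink and the second tile drawn is yellow) = (6/14)·(8/13) = 24/91.
P(the second tile drawn is yellow) = Σ over first color = 24/91 + 4/13 = 4/7.
By Bayes, P(first=pink | the second tile drawn is yellow) = 24/91 / 4/7 = 6/13 ≈ 0.4615.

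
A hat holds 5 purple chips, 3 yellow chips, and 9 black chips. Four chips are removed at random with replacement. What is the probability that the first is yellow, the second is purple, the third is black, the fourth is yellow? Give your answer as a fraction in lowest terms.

Multiply the conditional probability of each draw in order, with replacement (the composition resets each draw).
P = (3/17) · (5/17) · (9/17) · (3/17) = 405/83521 ≈ 0.0048.

405/83521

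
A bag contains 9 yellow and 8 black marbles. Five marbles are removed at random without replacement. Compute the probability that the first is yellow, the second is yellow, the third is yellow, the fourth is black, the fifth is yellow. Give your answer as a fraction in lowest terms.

Multiply the conditional probability of each draw in order, without replacement, so each draw removes one from its color and from the total.
P = (9/17) · (8/16) · (7/15) · (8/14) · (6/13) = 36/1105 ≈ 0.0326.

36/1105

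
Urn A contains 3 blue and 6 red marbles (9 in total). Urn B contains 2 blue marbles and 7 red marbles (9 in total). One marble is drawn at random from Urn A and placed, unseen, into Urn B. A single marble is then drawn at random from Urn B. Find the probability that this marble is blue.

7/30

Condition on how many of the transferred marbles are blue (from Urn A: 3 blue of 9; then Urn B has 10 total).
  0 blue: C(3,0)C(6,1)/C(9,1) = 2/3; then P = 2/10
  1 blue: C(3,1)C(6,0)/C(9,1) = 1/3; then P = 3/10
P(blue from Urn B) = 7/30 ≈ 0.2333.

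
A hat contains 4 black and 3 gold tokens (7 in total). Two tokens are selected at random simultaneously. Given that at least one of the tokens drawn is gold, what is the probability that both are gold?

1/5

P(both gold) = C(3,2)/C(7,2) = 1/7; P(at least one gold) = 1 − C(4,2)/C(7,2) = 5/7.
Since 'both gold' ⊆ 'at least one gold', P(both | at least one) = 1/7 / 5/7 = 1/5 ≈ 0.2000.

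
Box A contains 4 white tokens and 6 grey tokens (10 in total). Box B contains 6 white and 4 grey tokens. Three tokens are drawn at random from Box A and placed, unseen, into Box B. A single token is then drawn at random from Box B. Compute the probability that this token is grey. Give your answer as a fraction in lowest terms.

Condition on how many of the transferred tokens are grey (from Box A: 6 grey of 10; then Box B has 13 total).
  0 grey: C(6,0)C(4,3)/C(10,3) = 1/30; then P = 4/13
  1 grey: C(6,1)C(4,2)/C(10,3) = 3/10; then P = 5/13
  2 grey: C(6,2)C(4,1)/C(10,3) = 1/2; then P = 6/13
  3 grey: C(6,3)C(4,0)/C(10,3) = 1/6; then P = 7/13
P(grey from Box B) = 29/65 ≈ 0.4462.

29/65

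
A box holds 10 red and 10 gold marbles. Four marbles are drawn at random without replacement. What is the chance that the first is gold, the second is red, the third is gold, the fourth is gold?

20/323

Multiply the conditional probability of each draw in order, without replacement, so each draw removes one from its color and from the total.
P = (10/20) · (10/19) · (9/18) · (8/17) = 20/323 ≈ 0.0619.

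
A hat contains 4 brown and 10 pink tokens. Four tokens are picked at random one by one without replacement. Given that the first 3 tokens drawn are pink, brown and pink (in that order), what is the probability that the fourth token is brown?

3/11

After removing 1 brown, 2 pink, the hat has 3 brown out of 11 remaining.
P(fourth is brown | given) = 3/11 ≈ 0.2727.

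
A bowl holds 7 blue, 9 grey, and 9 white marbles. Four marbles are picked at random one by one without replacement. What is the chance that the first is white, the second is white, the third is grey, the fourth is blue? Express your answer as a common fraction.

Multiply the conditional probability of each draw in order, without replacement, so each draw removes one from its color and from the total.
P = (9/25) · (8/24) · (9/23) · (7/22) = 189/12650 ≈ 0.0149.

189/12650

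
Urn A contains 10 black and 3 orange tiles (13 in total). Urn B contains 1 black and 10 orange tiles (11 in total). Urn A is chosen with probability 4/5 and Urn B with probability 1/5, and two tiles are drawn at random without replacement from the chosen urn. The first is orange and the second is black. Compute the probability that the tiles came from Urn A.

P(E | Urn A) = 5/26; P(E | Urn B) = 1/11.
P(E) = 4/5·5/26 + 1/5·1/11 = 123/715.
By Bayes' rule, P(Urn A | E) = 2/13 / 123/715 = 110/123 ≈ 0.8943.

110/123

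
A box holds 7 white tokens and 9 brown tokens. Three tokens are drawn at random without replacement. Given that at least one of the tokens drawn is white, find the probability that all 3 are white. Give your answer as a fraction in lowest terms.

5/68

P(all 3 white) = C(7,3)/C(16,3) = 1/16; P(at least one white) = 1 − C(9,3)/C(16,3) = 17/20.
Since 'all 3 white' ⊆ 'at least one white', P(all 3 | at least one) = 1/16 / 17/20 = 5/68 ≈ 0.0735.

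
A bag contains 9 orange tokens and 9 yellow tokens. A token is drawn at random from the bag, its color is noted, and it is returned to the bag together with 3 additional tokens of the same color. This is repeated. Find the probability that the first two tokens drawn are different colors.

Either yellow then orange, or orange then yellow; after the first draw the total is 21.
P = (9/18)·(9/21) + (9/18)·(9/21) = 3/7 ≈ 0.4286.

3/7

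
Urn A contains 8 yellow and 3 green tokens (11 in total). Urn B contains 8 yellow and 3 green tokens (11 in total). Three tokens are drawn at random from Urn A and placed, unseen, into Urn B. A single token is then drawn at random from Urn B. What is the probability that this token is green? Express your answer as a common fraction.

3/11

Condition on how many of the transferred tokens are green (from Urn A: 3 green of 11; then Urn B has 14 total).
  0 green: C(3,0)C(8,3)/C(11,3) = 56/165; then P = 3/14
  1 green: C(3,1)C(8,2)/C(11,3) = 28/55; then P = 4/14
  2 green: C(3,2)C(8,1)/C(11,3) = 8/55; then P = 5/14
  3 green: C(3,3)C(8,0)/C(11,3) = 1/165; then P = 6/14
P(green from Urn B) = 3/11 ≈ 0.2727.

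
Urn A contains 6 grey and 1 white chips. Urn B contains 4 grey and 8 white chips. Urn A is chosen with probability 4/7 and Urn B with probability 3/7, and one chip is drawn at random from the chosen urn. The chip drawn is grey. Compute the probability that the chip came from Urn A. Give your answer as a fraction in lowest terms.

24/31

P(grey | Urn A) = 6/7; P(grey | Urn B) = 1/3.
P(grey) = 4/7·6/7 + 3/7·1/3 = 31/49.
By Bayes' rule, P(Urn A | grey) = 24/49 / 31/49 = 24/31 ≈ 0.7742.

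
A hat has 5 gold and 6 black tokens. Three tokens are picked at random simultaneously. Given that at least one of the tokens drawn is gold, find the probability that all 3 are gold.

P(all 3 gold) = C(5,3)/C(11,3) = 2/33; P(at least one gold) = 1 − C(6,3)/C(11,3) = 29/33.
Since 'all 3 gold' ⊆ 'at least one gold', P(all 3 | at least one) = 2/33 / 29/33 = 2/29 ≈ 0.0690.

2/29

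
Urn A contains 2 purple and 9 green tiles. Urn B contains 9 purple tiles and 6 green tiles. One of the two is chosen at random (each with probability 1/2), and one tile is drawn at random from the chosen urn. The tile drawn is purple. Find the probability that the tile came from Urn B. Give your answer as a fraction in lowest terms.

33/43

P(purple | Urn A) = 2/11; P(purple | Urn B) = 3/5.
P(purple) = 1/2·2/11 + 1/2·3/5 = 43/110.
By Bayes' rule, P(Urn B | purple) = 3/10 / 43/110 = 33/43 ≈ 0.7674.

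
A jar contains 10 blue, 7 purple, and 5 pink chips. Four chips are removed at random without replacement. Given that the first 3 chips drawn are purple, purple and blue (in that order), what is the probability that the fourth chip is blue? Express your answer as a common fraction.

9/19

After removing 1 blue, 2 purple, the jar has 9 blue out of 19 remaining.
P(fourth is blue | given) = 9/19 ≈ 0.4737.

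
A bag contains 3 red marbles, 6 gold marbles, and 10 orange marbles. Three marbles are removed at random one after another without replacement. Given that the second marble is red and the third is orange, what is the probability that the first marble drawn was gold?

P(first=gold and the second marble is red and the third is orange) = (6/19)·(3/18)·(10/17) = 10/323.
P(E) = Σ over first color = 10/969 + 10/323 + 15/323 = 5/57.
By Bayes, P(first=gold | E) = 10/323 / 5/57 = 6/17 ≈ 0.3529.

6/17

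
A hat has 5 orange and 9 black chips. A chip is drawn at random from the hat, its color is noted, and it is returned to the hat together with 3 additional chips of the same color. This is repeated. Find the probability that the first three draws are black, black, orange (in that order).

Track the composition after each reinforcement of +3.
P = (9/14) · (12/17) · (5/20) = 27/238 ≈ 0.1134.

27/238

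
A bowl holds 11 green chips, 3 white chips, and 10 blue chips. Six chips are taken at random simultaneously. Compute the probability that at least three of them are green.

3609/6118

Sum the hypergeometric tail for j = 3,…,6 green chips.
Favorable = C(11,3)·C(13,3) + C(11,4)·C(13,2) + C(11,5)·C(13,1) + C(11,6)·C(13,0) = 79398; total = C(24,6) = 134596.
P = 79398/134596 = 3609/6118 ≈ 0.5899.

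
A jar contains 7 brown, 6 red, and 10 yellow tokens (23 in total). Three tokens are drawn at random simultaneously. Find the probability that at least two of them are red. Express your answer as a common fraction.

Sum the hypergeometric tail for j = 2,…,3 red tokens.
Favorable = C(6,2)·C(17,1) + C(6,3)·C(17,0) = 275; total = C(23,3) = 1771.
P = 275/1771 = 25/161 ≈ 0.1553.

25/161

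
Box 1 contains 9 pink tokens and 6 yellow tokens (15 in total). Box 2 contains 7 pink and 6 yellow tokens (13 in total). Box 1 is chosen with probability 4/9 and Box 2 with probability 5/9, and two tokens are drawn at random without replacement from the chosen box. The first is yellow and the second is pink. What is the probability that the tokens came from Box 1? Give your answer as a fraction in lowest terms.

P(E | Box 1) = 9/35; P(E | Box 2) = 7/26.
P(E) = 4/9·9/35 + 5/9·7/26 = 2161/8190.
By Bayes' rule, P(Box 1 | E) = 4/35 / 2161/8190 = 936/2161 ≈ 0.4331.

936/2161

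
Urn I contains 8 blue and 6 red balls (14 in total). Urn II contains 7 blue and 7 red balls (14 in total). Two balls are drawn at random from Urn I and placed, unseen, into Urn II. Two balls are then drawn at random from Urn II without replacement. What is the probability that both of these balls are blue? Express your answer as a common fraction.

Condition on how many of the transferred balls are blue (from Urn I: 8 blue of 14; then Urn II has 16 total).
  0 blue: C(8,0)C(6,2)/C(14,2) = 15/91; then P = C(7,2)/C(16,2) = 7/40
  1 blue: C(8,1)C(6,1)/C(14,2) = 48/91; then P = C(8,2)/C(16,2) = 7/30
  2 blue: C(8,2)C(6,0)/C(14,2) = 4/13; then P = C(9,2)/C(16,2) = 3/10
P(both blue) = 127/520 ≈ 0.2442.

127/520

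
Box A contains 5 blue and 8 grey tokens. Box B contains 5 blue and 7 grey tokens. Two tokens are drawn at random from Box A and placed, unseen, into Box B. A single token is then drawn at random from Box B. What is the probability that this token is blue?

75/182

Condition on how many of the transferred tokens are blue (from Box A: 5 blue of 13; then Box B has 14 total).
  0 blue: C(5,0)C(8,2)/C(13,2) = 14/39; then P = 5/14
  1 blue: C(5,1)C(8,1)/C(13,2) = 20/39; then P = 6/14
  2 blue: C(5,2)C(8,0)/C(13,2) = 5/39; then P = 7/14
P(blue from Box B) = 75/182 ≈ 0.4121.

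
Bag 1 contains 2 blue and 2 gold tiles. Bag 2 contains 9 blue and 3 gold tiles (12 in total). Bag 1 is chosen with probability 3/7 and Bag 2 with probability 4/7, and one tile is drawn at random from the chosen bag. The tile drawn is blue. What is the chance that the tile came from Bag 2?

2/3

P(blue | Bag 1) = 1/2; P(blue | Bag 2) = 3/4.
P(blue) = 3/7·1/2 + 4/7·3/4 = 9/14.
By Bayes' rule, P(Bag 2 | blue) = 3/7 / 9/14 = 2/3 ≈ 0.6667.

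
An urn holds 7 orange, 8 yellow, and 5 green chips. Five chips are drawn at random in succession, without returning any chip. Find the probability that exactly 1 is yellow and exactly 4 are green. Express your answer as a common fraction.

5/1938

Unordered draws without replacement: count favorable combinations over C(20,5).
Favorable = C(7,0) · C(8,1) · C(5,4) = 40; total = C(20,5) = 15504.
P = 40/15504 = 5/1938 ≈ 0.0026.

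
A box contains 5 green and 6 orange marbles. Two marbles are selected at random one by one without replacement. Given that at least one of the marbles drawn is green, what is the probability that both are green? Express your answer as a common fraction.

P(both green) = C(5,2)/C(11,2) = 2/11; P(at least one green) = 1 − C(6,2)/C(11,2) = 8/11.
Since 'both green' ⊆ 'at least one green', P(both | at least one) = 2/11 / 8/11 = 1/4 ≈ 0.2500.

1/4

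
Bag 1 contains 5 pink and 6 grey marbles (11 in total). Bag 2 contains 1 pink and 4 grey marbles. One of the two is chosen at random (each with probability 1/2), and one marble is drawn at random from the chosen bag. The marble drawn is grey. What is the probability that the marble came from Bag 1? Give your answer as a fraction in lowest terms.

P(grey | Bag 1) = 6/11; P(grey | Bag 2) = 4/5.
P(grey) = 1/2·6/11 + 1/2·4/5 = 37/55.
By Bayes' rule, P(Bag 1 | grey) = 3/11 / 37/55 = 15/37 ≈ 0.4054.

15/37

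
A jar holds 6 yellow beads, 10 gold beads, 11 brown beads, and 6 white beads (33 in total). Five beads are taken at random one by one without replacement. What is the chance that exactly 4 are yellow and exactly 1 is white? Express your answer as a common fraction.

Unordered draws without replacement: count favorable combinations over C(33,5).
Favorable = C(6,4) · C(10,0) · C(11,0) · C(6,1) = 90; total = C(33,5) = 237336.
P = 90/237336 = 15/39556 ≈ 0.0004.

15/39556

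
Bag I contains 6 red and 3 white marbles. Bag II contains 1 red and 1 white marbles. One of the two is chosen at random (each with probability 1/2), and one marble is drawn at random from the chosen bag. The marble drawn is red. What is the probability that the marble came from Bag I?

4/7

P(red | Bag I) = 2/3; P(red | Bag II) = 1/2.
P(red) = 1/2·2/3 + 1/2·1/2 = 7/12.
By Bayes' rule, P(Bag I | red) = 1/3 / 7/12 = 4/7 ≈ 0.5714.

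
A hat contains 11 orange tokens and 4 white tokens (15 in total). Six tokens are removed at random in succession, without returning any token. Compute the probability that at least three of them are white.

1/7

Sum the hypergeometric tail for j = 3,…,4 white tokens.
Favorable = C(4,3)·C(11,3) + C(4,4)·C(11,2) = 715; total = C(15,6) = 5005.
P = 715/5005 = 1/7 ≈ 0.1429.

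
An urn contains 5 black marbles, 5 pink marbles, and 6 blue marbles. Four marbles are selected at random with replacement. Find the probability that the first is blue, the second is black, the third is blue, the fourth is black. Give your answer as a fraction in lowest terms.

Multiply the conditional probability of each draw in order, with replacement (the composition resets each draw).
P = (6/16) · (5/16) · (6/16) · (5/16) = 225/16384 ≈ 0.0137.

225/16384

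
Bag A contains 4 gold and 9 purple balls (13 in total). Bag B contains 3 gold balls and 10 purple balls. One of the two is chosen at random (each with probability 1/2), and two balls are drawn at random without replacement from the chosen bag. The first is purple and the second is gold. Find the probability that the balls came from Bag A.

P(E | Bag A) = 3/13; P(E | Bag B) = 5/26.
P(E) = 1/2·3/13 + 1/2·5/26 = 11/52.
By Bayes' rule, P(Bag A | E) = 3/26 / 11/52 = 6/11 ≈ 0.5455.

6/11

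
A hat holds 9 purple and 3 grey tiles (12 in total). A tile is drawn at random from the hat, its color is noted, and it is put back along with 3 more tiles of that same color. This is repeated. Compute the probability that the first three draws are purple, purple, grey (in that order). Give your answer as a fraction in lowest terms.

Track the composition after each reinforcement of +3.
P = (9/12) · (12/15) · (3/18) = 1/10 ≈ 0.1000.

1/10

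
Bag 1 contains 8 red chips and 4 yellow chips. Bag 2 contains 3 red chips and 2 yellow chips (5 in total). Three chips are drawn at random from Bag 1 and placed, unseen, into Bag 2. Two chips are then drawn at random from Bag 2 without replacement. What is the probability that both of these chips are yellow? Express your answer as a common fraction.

9/77

Condition on how many of the transferred chips are yellow (from Bag 1: 4 yellow of 12; then Bag 2 has 8 total).
  0 yellow: C(4,0)C(8,3)/C(12,3) = 14/55; then P = C(2,2)/C(8,2) = 1/28
  1 yellow: C(4,1)C(8,2)/C(12,3) = 28/55; then P = C(3,2)/C(8,2) = 3/28
  2 yellow: C(4,2)C(8,1)/C(12,3) = 12/55; then P = C(4,2)/C(8,2) = 3/14
  3 yellow: C(4,3)C(8,0)/C(12,3) = 1/55; then P = C(5,2)/C(8,2) = 5/14
P(both yellow) = 9/77 ≈ 0.1169.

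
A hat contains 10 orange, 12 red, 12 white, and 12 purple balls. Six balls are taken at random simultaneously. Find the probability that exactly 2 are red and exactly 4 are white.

Unordered draws without replacement: count favorable combinations over C(46,6).
Favorable = C(10,0) · C(12,2) · C(12,4) · C(12,0) = 32670; total = C(46,6) = 9366819.
P = 32670/9366819 = 990/283843 ≈ 0.0035.

990/283843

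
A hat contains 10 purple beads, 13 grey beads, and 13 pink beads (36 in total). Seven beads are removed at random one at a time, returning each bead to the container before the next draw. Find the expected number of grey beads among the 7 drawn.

91/36

By linearity of expectation, E[X] = Σ P(draw i is grey); each independent draw has P(grey) = 13/36.
E[X] = 7 · 13/36 = 91/36 ≈ 2.5278.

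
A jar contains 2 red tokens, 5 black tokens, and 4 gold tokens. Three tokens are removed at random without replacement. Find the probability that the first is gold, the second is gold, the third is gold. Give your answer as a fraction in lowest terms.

Multiply the conditional probability of each draw in order, without replacement, so each draw removes one from its color and from the total.
P = (4/11) · (3/10) · (2/9) = 4/165 ≈ 0.0242.

4/165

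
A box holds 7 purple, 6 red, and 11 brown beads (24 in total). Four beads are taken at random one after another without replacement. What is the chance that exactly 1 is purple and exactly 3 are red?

Unordered draws without replacement: count favorable combinations over C(24,4).
Favorable = C(7,1) · C(6,3) · C(11,0) = 140; total = C(24,4) = 10626.
P = 140/10626 = 10/759 ≈ 0.0132.

10/759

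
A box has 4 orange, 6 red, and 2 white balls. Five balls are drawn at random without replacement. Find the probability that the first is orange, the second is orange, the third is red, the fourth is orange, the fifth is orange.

1/660

Multiply the conditional probability of each draw in order, without replacement, so each draw removes one from its color and from the total.
P = (4/12) · (3/11) · (6/10) · (2/9) · (1/8) = 1/660 ≈ 0.0015.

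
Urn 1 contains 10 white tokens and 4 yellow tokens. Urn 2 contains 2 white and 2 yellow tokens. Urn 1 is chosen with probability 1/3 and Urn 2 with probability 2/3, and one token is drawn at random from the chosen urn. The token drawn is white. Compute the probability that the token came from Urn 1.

P(white | Urn 1) = 5/7; P(white | Urn 2) = 1/2.
P(white) = 1/3·5/7 + 2/3·1/2 = 4/7.
By Bayes' rule, P(Urn 1 | white) = 5/21 / 4/7 = 5/12 ≈ 0.4167.

5/12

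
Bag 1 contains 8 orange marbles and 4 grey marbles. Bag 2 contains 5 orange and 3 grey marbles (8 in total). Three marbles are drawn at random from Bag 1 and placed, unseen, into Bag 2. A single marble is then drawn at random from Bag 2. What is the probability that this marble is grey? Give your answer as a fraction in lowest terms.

4/11

Condition on how many of the transferred marbles are grey (from Bag 1: 4 grey of 12; then Bag 2 has 11 total).
  0 grey: C(4,0)C(8,3)/C(12,3) = 14/55; then P = 3/11
  1 grey: C(4,1)C(8,2)/C(12,3) = 28/55; then P = 4/11
  2 grey: C(4,2)C(8,1)/C(12,3) = 12/55; then P = 5/11
  3 grey: C(4,3)C(8,0)/C(12,3) = 1/55; then P = 6/11
P(grey from Bag 2) = 4/11 ≈ 0.3636.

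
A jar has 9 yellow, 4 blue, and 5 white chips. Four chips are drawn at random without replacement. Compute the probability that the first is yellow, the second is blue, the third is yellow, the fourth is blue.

1/85

Multiply the conditional probability of each draw in order, without replacement, so each draw removes one from its color and from the total.
P = (9/18) · (4/17) · (8/16) · (3/15) = 1/85 ≈ 0.0118.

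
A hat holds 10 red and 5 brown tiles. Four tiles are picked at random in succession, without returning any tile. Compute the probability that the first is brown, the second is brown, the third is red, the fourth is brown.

5/273

Multiply the conditional probability of each draw in order, without replacement, so each draw removes one from its color and from the total.
P = (5/15) · (4/14) · (10/13) · (3/12) = 5/273 ≈ 0.0183.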